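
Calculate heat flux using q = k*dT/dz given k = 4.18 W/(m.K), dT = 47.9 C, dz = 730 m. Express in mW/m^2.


q = k * dT / dz * 1000
= 4.18 * 47.9 / 730 * 1000
= 0.274277 * 1000
= 274.2767 mW/m^2

274.2767


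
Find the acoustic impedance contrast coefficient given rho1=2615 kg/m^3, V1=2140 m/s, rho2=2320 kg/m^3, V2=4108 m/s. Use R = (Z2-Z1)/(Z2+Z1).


Z1 = 2615 * 2140 = 5596100
Z2 = 2320 * 4108 = 9530560
R = (9530560 - 5596100) / (9530560 + 5596100) = 3934460 / 15126660 = 0.2601

0.2601


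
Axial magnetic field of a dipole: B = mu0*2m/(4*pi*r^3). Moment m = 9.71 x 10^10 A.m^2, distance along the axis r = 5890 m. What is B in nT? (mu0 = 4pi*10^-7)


m = 9.71 x 10^10 = 97100000000 A.m^2
2m = 194200000000 A.m^2
r^3 = 5890^3 = 204336469000
B = (4pi*10^-7) * 194200000000 / (4*pi * 204336469000) * 1e9
= 244038.917331 / 2567767799483.51 * 1e9
= 95.0393 nT

95.0393


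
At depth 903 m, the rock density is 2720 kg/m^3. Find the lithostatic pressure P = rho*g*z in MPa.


P = rho * g * z / 1e6
= 2720 * 9.81 * 903 / 1e6
= 24094929.6 / 1e6
= 24.0949 MPa

24.0949


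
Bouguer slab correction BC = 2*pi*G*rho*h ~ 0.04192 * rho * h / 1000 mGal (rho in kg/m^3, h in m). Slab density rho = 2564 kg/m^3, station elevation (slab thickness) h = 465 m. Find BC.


BC = 0.04192 * rho * h / 1000
= 0.04192 * 2564 * 465 / 1000
= 49.9795 mGal

49.9795


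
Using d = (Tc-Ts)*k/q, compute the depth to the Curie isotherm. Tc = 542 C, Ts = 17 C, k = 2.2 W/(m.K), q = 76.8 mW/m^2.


T_Curie - T_surf = 542 - 17 = 525 C
Convert q to W/m^2: 76.8 mW/m^2 = 0.0768 W/m^2
d = 525 * 2.2 / 0.0768 = 15039.06 m

15039.06


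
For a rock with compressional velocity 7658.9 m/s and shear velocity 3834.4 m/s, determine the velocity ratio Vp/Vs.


Vp/Vs = 7658.9 / 3834.4
= 1.9974

1.9974


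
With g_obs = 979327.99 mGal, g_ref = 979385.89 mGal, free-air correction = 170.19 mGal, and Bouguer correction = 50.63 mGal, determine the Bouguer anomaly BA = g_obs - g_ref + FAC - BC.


BA = g_obs - g_ref + FAC - BC
= 979327.99 - 979385.89 + 170.19 - 50.63
= 61.66 mGal

61.66


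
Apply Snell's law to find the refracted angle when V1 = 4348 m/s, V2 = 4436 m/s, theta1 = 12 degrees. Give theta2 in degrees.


sin(theta1) = sin(12 deg) = 0.207912
sin(theta2) = V2/V1 * sin(theta1) = 4436/4348 * 0.207912 = 0.21212
theta2 = arcsin(0.21212) = 12.2466 degrees

12.2466


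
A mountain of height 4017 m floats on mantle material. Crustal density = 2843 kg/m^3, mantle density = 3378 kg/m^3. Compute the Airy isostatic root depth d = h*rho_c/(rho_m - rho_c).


rho_m - rho_c = 3378 - 2843 = 535
d = 4017 * 2843 / 535
= 11420331 / 535
= 21346.41 m

21346.41


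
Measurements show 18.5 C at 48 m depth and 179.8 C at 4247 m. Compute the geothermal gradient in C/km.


dT = 179.8 - 18.5 = 161.3 C
dz = 4247 - 48 = 4199 m
gradient = dT/dz * 1000 = 161.3/4199 * 1000 = 38.4139 C/km

38.4139


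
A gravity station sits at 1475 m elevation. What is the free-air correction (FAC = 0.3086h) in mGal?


FAC = 0.3086 * h
= 0.3086 * 1475
= 455.185 mGal

455.185


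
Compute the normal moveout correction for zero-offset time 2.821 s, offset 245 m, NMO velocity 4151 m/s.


x/Vnmo = 245/4151 = 0.059022
(x/Vnmo)^2 = 0.003484
t0^2 = 7.958041
sqrt(7.958041 + 0.003484) = 2.821617
dt = 2.821617 - 2.821 = 0.000617

6.170000e-04


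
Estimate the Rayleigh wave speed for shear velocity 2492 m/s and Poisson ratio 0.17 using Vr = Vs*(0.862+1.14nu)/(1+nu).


Numerator factor = 0.862 + 1.14*0.17 = 1.0558
Denominator = 1 + 0.17 = 1.17
Vr = 2492 * 1.0558 / 1.17 = 2248.76 m/s

2248.76


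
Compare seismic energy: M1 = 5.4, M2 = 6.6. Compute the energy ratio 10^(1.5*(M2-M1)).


M2 - M1 = 6.6 - 5.4 = 1.2
1.5 * 1.2 = 1.8
ratio = 10^1.8 = 63.1

63.1


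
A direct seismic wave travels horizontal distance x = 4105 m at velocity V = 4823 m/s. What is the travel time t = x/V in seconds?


t = x / V
= 4105 / 4823
= 0.8511 s

0.8511


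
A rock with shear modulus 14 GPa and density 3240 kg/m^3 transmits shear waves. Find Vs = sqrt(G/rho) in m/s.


Convert G to Pa: G = 14e9 Pa
Compute G/rho = 14e9 / 3240 = 4320987.6543
Vs = sqrt(4320987.6543) = 2078.7 m/s

2078.7


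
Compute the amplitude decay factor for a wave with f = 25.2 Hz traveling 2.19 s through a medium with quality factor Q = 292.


pi*f*t/Q = pi*25.2*2.19/292 = 0.593761
A/A0 = exp(-0.593761) = 0.552246

0.552246


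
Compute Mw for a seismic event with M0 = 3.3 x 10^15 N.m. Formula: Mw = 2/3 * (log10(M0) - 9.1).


log10(M0) = log10(3.3 x 10^15) = 15.5185
Mw = 2/3 * (15.5185 - 9.1)
= 2/3 * 6.4185
= 4.28

4.28


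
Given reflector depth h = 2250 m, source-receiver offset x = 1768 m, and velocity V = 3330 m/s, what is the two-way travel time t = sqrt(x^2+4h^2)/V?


x^2 + 4h^2 = 1768^2 + 4*2250^2 = 3125824 + 20250000 = 23375824
sqrt(23375824) = 4834.8551
t = 4834.8551 / 3330 = 1.4519 s

1.4519


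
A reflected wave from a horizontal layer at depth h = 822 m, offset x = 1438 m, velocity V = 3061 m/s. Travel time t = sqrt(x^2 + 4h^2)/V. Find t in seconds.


x^2 + 4h^2 = 1438^2 + 4*822^2 = 2067844 + 2702736 = 4770580
sqrt(4770580) = 2184.1657
t = 2184.1657 / 3061 = 0.7135 s

0.7135


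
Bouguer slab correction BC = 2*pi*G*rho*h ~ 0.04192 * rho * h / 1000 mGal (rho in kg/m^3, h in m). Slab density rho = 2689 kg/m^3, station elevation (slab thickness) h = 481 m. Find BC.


BC = 0.04192 * rho * h / 1000
= 0.04192 * 2689 * 481 / 1000
= 54.2197 mGal

54.2197


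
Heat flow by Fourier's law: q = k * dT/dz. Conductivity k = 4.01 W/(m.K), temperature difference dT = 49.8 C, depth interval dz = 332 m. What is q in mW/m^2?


q = k * dT / dz * 1000
= 4.01 * 49.8 / 332 * 1000
= 0.6015 * 1000
= 601.5 mW/m^2

601.5


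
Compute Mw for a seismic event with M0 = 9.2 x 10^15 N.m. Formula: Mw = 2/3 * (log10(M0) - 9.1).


log10(M0) = log10(9.2 x 10^15) = 15.9638
Mw = 2/3 * (15.9638 - 9.1)
= 2/3 * 6.8638
= 4.58

4.58


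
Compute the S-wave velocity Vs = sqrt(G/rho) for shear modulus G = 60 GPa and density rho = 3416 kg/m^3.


Convert G to Pa: G = 60e9 Pa
Compute G/rho = 60e9 / 3416 = 17564402.8103
Vs = sqrt(17564402.8103) = 4190.99 m/s

4190.99


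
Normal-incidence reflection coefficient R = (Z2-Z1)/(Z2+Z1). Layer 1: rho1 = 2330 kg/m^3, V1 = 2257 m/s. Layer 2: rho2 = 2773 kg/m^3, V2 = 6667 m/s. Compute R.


Z1 = 2330 * 2257 = 5258810
Z2 = 2773 * 6667 = 18487591
R = (18487591 - 5258810) / (18487591 + 5258810) = 13228781 / 23746401 = 0.5571

0.5571


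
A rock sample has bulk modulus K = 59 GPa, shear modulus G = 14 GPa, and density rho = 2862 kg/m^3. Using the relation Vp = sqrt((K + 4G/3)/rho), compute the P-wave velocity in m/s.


First compute the effective modulus:
K + 4G/3 = 59e9 + 4*14e9/3 = 77666666666.67 Pa
Then divide by density:
77666666666.67 / 2862 = 27137200.0932 Pa/(kg/m^3)
Take the square root:
Vp = sqrt(27137200.0932) = 5209.34 m/s

5209.34


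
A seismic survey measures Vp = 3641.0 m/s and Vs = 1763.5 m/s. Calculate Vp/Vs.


Vp/Vs = 3641.0 / 1763.5
= 2.0646

2.0646


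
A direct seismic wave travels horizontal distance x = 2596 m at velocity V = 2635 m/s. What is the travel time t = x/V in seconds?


t = x / V
= 2596 / 2635
= 0.9852 s

0.9852


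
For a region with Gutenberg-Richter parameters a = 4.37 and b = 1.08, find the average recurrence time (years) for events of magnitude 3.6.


log10(N) = 4.37 - 1.08*3.6 = 0.482
N = 10^0.482 = 3.033891
T = 1/N = 1/3.033891 = 0.3296 years

0.3296


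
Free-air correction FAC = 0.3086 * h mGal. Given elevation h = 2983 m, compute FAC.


FAC = 0.3086 * h
= 0.3086 * 2983
= 920.5538 mGal

920.5538


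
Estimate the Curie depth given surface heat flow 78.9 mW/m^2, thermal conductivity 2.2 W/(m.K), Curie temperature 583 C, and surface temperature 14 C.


T_Curie - T_surf = 583 - 14 = 569 C
Convert q to W/m^2: 78.9 mW/m^2 = 0.0789 W/m^2
d = 569 * 2.2 / 0.0789 = 15865.65 m

15865.65


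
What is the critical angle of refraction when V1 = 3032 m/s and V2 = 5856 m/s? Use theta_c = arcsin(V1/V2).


V1/V2 = 3032/5856 = 0.51776
theta_c = arcsin(0.51776) = 31.1821 degrees

31.1821


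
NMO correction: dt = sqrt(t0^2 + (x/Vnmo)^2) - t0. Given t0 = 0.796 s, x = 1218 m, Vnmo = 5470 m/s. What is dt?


x/Vnmo = 1218/5470 = 0.222669
(x/Vnmo)^2 = 0.049582
t0^2 = 0.633616
sqrt(0.633616 + 0.049582) = 0.826558
dt = 0.826558 - 0.796 = 0.030558

0.030558


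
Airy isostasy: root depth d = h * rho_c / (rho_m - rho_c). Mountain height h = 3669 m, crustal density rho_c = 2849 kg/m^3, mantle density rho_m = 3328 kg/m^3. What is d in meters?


rho_m - rho_c = 3328 - 2849 = 479
d = 3669 * 2849 / 479
= 10452981 / 479
= 21822.51 m

21822.51


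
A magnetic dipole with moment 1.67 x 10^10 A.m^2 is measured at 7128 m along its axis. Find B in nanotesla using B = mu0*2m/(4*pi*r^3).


m = 1.67 x 10^10 = 16700000000 A.m^2
2m = 33400000000 A.m^2
r^3 = 7128^3 = 362162161152
B = (4pi*10^-7) * 33400000000 / (4*pi * 362162161152) * 1e9
= 41971.677852 / 4551063939533.3 * 1e9
= 9.2224 nT

9.2224


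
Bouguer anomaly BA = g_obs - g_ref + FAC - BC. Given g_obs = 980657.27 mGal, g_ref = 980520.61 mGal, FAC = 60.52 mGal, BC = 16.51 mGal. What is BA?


BA = g_obs - g_ref + FAC - BC
= 980657.27 - 980520.61 + 60.52 - 16.51
= 180.67 mGal

180.67


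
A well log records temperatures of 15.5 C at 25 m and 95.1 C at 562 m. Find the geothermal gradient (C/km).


dT = 95.1 - 15.5 = 79.6 C
dz = 562 - 25 = 537 m
gradient = dT/dz * 1000 = 79.6/537 * 1000 = 148.2309 C/km

148.2309


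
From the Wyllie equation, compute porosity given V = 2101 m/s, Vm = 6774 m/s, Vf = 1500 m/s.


1/V - 1/Vm = 1/2101 - 1/6774 = 0.00032834
1/Vf - 1/Vm = 1/1500 - 1/6774 = 0.00051904
phi = 0.00032834 / 0.00051904 = 0.6326

0.6326


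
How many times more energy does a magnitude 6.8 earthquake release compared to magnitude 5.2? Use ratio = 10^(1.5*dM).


M2 - M1 = 6.8 - 5.2 = 1.6
1.5 * 1.6 = 2.4
ratio = 10^2.4 = 251.19

251.19


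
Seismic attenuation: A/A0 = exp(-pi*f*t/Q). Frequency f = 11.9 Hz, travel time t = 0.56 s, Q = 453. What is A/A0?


pi*f*t/Q = pi*11.9*0.56/453 = 0.046215
A/A0 = exp(-0.046215) = 0.954836

0.954836


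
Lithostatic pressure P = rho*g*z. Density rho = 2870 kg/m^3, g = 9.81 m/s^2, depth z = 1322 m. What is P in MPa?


P = rho * g * z / 1e6
= 2870 * 9.81 * 1322 / 1e6
= 37220513.4 / 1e6
= 37.2205 MPa

37.2205


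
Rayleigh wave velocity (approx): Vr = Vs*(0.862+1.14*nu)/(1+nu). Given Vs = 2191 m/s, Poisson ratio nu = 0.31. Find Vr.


Numerator factor = 0.862 + 1.14*0.31 = 1.2154
Denominator = 1 + 0.31 = 1.31
Vr = 2191 * 1.2154 / 1.31 = 2032.78 m/s

2032.78


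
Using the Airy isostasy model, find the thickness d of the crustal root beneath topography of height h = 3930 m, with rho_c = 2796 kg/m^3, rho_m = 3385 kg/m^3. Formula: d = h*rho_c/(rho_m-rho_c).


rho_m - rho_c = 3385 - 2796 = 589
d = 3930 * 2796 / 589
= 10988280 / 589
= 18655.82 m

18655.82


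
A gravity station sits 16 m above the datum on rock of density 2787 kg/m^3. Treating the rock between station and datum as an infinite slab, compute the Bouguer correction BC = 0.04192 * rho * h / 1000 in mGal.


BC = 0.04192 * rho * h / 1000
= 0.04192 * 2787 * 16 / 1000
= 1.8693 mGal

1.8693


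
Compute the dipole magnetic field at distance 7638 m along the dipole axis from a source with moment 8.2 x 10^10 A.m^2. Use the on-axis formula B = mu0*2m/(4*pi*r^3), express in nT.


m = 8.2 x 10^10 = 82000000000 A.m^2
2m = 164000000000 A.m^2
r^3 = 7638^3 = 445593618072
B = (4pi*10^-7) * 164000000000 / (4*pi * 445593618072) * 1e9
= 206088.478075 / 5599494548085.96 * 1e9
= 36.8048 nT

36.8048


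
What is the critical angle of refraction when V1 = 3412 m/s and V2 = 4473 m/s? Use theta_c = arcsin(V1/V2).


V1/V2 = 3412/4473 = 0.762799
theta_c = arcsin(0.762799) = 49.7116 degrees

49.7116


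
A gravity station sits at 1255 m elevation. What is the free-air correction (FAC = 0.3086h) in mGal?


FAC = 0.3086 * h
= 0.3086 * 1255
= 387.293 mGal

387.293


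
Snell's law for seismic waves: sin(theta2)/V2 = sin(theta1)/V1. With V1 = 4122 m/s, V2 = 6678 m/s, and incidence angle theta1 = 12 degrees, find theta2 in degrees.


sin(theta1) = sin(12 deg) = 0.207912
sin(theta2) = V2/V1 * sin(theta1) = 6678/4122 * 0.207912 = 0.336835
theta2 = arcsin(0.336835) = 19.6842 degrees

19.6842


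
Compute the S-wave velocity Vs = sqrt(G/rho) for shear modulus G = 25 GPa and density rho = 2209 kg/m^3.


Convert G to Pa: G = 25e9 Pa
Compute G/rho = 25e9 / 2209 = 11317338.1621
Vs = sqrt(11317338.1621) = 3364.13 m/s

3364.13


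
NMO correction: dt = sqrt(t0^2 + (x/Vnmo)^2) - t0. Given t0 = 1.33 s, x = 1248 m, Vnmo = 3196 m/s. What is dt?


x/Vnmo = 1248/3196 = 0.390488
(x/Vnmo)^2 = 0.152481
t0^2 = 1.7689
sqrt(1.7689 + 0.152481) = 1.386139
dt = 1.386139 - 1.33 = 0.056139

0.056139


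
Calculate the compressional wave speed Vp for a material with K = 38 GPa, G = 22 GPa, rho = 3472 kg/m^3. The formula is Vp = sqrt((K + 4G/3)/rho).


First compute the effective modulus:
K + 4G/3 = 38e9 + 4*22e9/3 = 67333333333.33 Pa
Then divide by density:
67333333333.33 / 3472 = 19393241.1674 Pa/(kg/m^3)
Take the square root:
Vp = sqrt(19393241.1674) = 4403.78 m/s

4403.78


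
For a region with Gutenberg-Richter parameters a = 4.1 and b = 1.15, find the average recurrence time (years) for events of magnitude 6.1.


log10(N) = 4.1 - 1.15*6.1 = -2.915
N = 10^-2.915 = 0.001216
T = 1/N = 1/0.001216 = 822.2426 years

822.2426


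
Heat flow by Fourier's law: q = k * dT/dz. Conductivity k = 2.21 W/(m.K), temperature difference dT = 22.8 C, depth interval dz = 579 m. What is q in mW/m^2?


q = k * dT / dz * 1000
= 2.21 * 22.8 / 579 * 1000
= 0.087026 * 1000
= 87.0259 mW/m^2

87.0259


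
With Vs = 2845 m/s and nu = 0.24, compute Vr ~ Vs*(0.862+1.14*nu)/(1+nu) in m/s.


Numerator factor = 0.862 + 1.14*0.24 = 1.1356
Denominator = 1 + 0.24 = 1.24
Vr = 2845 * 1.1356 / 1.24 = 2605.47 m/s

2605.47


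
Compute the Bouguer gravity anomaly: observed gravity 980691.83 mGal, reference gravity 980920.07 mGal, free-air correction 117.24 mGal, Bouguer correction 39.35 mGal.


BA = g_obs - g_ref + FAC - BC
= 980691.83 - 980920.07 + 117.24 - 39.35
= -150.35 mGal

-150.35


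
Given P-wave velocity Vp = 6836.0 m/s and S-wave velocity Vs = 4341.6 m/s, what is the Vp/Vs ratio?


Vp/Vs = 6836.0 / 4341.6
= 1.5745

1.5745


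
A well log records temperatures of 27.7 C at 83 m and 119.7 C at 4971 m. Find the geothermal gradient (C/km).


dT = 119.7 - 27.7 = 92.0 C
dz = 4971 - 83 = 4888 m
gradient = dT/dz * 1000 = 92.0/4888 * 1000 = 18.8216 C/km

18.8216


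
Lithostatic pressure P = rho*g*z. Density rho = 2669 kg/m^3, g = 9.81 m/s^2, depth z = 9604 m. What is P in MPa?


P = rho * g * z / 1e6
= 2669 * 9.81 * 9604 / 1e6
= 251460475.56 / 1e6
= 251.4605 MPa

251.4605


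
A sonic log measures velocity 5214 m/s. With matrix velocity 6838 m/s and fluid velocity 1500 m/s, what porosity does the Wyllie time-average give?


1/V - 1/Vm = 1/5214 - 1/6838 = 4.555e-05
1/Vf - 1/Vm = 1/1500 - 1/6838 = 0.00052043
phi = 4.555e-05 / 0.00052043 = 0.0875

0.0875


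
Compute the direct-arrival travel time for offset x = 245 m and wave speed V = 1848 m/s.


t = x / V
= 245 / 1848
= 0.1326 s

0.1326


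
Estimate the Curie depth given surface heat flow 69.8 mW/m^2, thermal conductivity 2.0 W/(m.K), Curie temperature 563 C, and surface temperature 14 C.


T_Curie - T_surf = 563 - 14 = 549 C
Convert q to W/m^2: 69.8 mW/m^2 = 0.0698 W/m^2
d = 549 * 2.0 / 0.0698 = 15730.66 m

15730.66


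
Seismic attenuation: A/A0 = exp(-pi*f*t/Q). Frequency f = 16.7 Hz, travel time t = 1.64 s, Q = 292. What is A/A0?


pi*f*t/Q = pi*16.7*1.64/292 = 0.294664
A/A0 = exp(-0.294664) = 0.744782

0.744782


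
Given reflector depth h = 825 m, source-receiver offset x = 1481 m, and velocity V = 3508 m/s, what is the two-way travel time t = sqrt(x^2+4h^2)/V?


x^2 + 4h^2 = 1481^2 + 4*825^2 = 2193361 + 2722500 = 4915861
sqrt(4915861) = 2217.1741
t = 2217.1741 / 3508 = 0.632 s

0.632


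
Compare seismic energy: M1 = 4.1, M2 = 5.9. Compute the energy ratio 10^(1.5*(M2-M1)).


M2 - M1 = 5.9 - 4.1 = 1.8
1.5 * 1.8 = 2.7
ratio = 10^2.7 = 501.19

501.19


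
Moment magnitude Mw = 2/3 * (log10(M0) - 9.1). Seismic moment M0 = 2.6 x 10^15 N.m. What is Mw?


log10(M0) = log10(2.6 x 10^15) = 15.415
Mw = 2/3 * (15.415 - 9.1)
= 2/3 * 6.315
= 4.21

4.21


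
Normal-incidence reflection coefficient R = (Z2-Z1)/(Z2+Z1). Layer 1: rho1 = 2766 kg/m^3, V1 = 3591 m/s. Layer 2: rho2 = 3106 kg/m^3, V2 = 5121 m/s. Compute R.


Z1 = 2766 * 3591 = 9932706
Z2 = 3106 * 5121 = 15905826
R = (15905826 - 9932706) / (15905826 + 9932706) = 5973120 / 25838532 = 0.2312

0.2312


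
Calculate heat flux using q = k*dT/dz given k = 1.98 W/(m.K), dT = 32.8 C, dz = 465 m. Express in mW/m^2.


q = k * dT / dz * 1000
= 1.98 * 32.8 / 465 * 1000
= 0.139665 * 1000
= 139.6645 mW/m^2

139.6645


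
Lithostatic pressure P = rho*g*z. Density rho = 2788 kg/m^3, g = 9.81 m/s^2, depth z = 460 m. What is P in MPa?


P = rho * g * z / 1e6
= 2788 * 9.81 * 460 / 1e6
= 12581128.8 / 1e6
= 12.5811 MPa

12.5811


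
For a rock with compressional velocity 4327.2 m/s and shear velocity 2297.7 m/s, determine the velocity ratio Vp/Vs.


Vp/Vs = 4327.2 / 2297.7
= 1.8833

1.8833


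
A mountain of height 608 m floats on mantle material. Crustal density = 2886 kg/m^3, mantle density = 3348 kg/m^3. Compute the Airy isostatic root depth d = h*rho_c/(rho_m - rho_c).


rho_m - rho_c = 3348 - 2886 = 462
d = 608 * 2886 / 462
= 1754688 / 462
= 3798.03 m

3798.03


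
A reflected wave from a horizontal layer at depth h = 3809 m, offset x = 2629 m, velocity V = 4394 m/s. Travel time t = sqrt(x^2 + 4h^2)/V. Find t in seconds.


x^2 + 4h^2 = 2629^2 + 4*3809^2 = 6911641 + 58033924 = 64945565
sqrt(64945565) = 8058.8811
t = 8058.8811 / 4394 = 1.8341 s

1.8341


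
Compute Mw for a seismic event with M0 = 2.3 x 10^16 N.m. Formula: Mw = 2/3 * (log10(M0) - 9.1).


log10(M0) = log10(2.3 x 10^16) = 16.3617
Mw = 2/3 * (16.3617 - 9.1)
= 2/3 * 7.2617
= 4.84

4.84


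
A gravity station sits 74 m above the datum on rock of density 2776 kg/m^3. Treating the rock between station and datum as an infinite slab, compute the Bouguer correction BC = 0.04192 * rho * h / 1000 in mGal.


BC = 0.04192 * rho * h / 1000
= 0.04192 * 2776 * 74 / 1000
= 8.6114 mGal

8.6114


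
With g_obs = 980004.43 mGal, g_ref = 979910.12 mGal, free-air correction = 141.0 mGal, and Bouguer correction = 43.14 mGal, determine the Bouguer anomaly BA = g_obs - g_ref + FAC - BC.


BA = g_obs - g_ref + FAC - BC
= 980004.43 - 979910.12 + 141.0 - 43.14
= 192.17 mGal

192.17


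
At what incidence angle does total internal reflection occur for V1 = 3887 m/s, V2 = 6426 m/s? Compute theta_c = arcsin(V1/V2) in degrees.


V1/V2 = 3887/6426 = 0.604886
theta_c = arcsin(0.604886) = 37.2207 degrees

37.2207


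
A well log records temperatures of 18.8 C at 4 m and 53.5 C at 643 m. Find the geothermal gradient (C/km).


dT = 53.5 - 18.8 = 34.7 C
dz = 643 - 4 = 639 m
gradient = dT/dz * 1000 = 34.7/639 * 1000 = 54.3036 C/km

54.3036


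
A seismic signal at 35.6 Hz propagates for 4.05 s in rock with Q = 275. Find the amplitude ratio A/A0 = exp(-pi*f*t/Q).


pi*f*t/Q = pi*35.6*4.05/275 = 1.647108
A/A0 = exp(-1.647108) = 0.192606

0.192606


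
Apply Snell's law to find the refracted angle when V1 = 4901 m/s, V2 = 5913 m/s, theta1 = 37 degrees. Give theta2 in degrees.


sin(theta1) = sin(37 deg) = 0.601815
sin(theta2) = V2/V1 * sin(theta1) = 5913/4901 * 0.601815 = 0.726083
theta2 = arcsin(0.726083) = 46.559 degrees

46.559


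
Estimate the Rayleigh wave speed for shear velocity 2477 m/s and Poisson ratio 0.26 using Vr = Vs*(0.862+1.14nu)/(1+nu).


Numerator factor = 0.862 + 1.14*0.26 = 1.1584
Denominator = 1 + 0.26 = 1.26
Vr = 2477 * 1.1584 / 1.26 = 2277.27 m/s

2277.27


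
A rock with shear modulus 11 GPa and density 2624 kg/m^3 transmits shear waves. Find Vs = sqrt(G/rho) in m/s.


Convert G to Pa: G = 11e9 Pa
Compute G/rho = 11e9 / 2624 = 4192073.1707
Vs = sqrt(4192073.1707) = 2047.46 m/s

2047.46


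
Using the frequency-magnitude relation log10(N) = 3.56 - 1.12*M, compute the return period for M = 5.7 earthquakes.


log10(N) = 3.56 - 1.12*5.7 = -2.824
N = 10^-2.824 = 0.0015
T = 1/N = 1/0.0015 = 666.8068 years

666.8068


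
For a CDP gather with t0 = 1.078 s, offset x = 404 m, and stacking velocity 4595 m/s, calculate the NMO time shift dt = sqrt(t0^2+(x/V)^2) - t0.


x/Vnmo = 404/4595 = 0.087922
(x/Vnmo)^2 = 0.00773
t0^2 = 1.162084
sqrt(1.162084 + 0.00773) = 1.08158
dt = 1.08158 - 1.078 = 0.00358

0.00358


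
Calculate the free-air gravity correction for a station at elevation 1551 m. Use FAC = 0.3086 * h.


FAC = 0.3086 * h
= 0.3086 * 1551
= 478.6386 mGal

478.6386


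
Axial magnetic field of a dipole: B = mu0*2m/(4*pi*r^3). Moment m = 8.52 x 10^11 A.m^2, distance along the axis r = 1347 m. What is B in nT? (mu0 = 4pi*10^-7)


m = 8.52 x 10^11 = 852000000000 A.m^2
2m = 1704000000000 A.m^2
r^3 = 1347^3 = 2444008923
B = (4pi*10^-7) * 1704000000000 / (4*pi * 2444008923) * 1e9
= 2141309.552687 / 30712321911.22 * 1e9
= 69721.513 nT

69721.513


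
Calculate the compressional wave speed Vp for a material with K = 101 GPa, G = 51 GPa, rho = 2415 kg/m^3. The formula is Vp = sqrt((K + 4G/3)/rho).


First compute the effective modulus:
K + 4G/3 = 101e9 + 4*51e9/3 = 169000000000.0 Pa
Then divide by density:
169000000000.0 / 2415 = 69979296.0663 Pa/(kg/m^3)
Take the square root:
Vp = sqrt(69979296.0663) = 8365.36 m/s

8365.36


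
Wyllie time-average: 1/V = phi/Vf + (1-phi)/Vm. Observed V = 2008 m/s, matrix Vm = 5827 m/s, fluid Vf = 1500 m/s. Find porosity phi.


1/V - 1/Vm = 1/2008 - 1/5827 = 0.00032639
1/Vf - 1/Vm = 1/1500 - 1/5827 = 0.00049505
phi = 0.00032639 / 0.00049505 = 0.6593

0.6593


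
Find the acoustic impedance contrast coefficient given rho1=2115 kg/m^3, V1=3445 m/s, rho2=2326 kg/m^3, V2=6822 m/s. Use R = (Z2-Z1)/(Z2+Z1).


Z1 = 2115 * 3445 = 7286175
Z2 = 2326 * 6822 = 15867972
R = (15867972 - 7286175) / (15867972 + 7286175) = 8581797 / 23154147 = 0.3706

0.3706


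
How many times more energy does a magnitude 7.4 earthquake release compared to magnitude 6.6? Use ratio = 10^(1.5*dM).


M2 - M1 = 7.4 - 6.6 = 0.8
1.5 * 0.8 = 1.2
ratio = 10^1.2 = 15.85

15.85


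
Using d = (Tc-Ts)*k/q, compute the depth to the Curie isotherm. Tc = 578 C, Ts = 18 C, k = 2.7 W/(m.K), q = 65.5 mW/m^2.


T_Curie - T_surf = 578 - 18 = 560 C
Convert q to W/m^2: 65.5 mW/m^2 = 0.0655 W/m^2
d = 560 * 2.7 / 0.0655 = 23083.97 m

23083.97


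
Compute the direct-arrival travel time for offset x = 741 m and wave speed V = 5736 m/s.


t = x / V
= 741 / 5736
= 0.1292 s

0.1292


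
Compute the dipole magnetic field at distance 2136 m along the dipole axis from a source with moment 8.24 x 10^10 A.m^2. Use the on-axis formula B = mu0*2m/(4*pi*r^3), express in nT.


m = 8.24 x 10^10 = 82400000000 A.m^2
2m = 164800000000 A.m^2
r^3 = 2136^3 = 9745491456
B = (4pi*10^-7) * 164800000000 / (4*pi * 9745491456) * 1e9
= 207093.787725 / 122465457455.17 * 1e9
= 1691.0384 nT

1691.0384


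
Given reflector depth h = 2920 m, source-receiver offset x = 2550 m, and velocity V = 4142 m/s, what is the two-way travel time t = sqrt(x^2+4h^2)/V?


x^2 + 4h^2 = 2550^2 + 4*2920^2 = 6502500 + 34105600 = 40608100
sqrt(40608100) = 6372.4485
t = 6372.4485 / 4142 = 1.5385 s

1.5385


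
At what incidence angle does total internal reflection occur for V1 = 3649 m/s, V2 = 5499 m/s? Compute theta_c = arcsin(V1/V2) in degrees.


V1/V2 = 3649/5499 = 0.663575
theta_c = arcsin(0.663575) = 41.5731 degrees

41.5731


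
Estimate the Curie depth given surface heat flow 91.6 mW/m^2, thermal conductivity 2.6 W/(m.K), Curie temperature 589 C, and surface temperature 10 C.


T_Curie - T_surf = 589 - 10 = 579 C
Convert q to W/m^2: 91.6 mW/m^2 = 0.0916 W/m^2
d = 579 * 2.6 / 0.0916 = 16434.5 m

16434.5


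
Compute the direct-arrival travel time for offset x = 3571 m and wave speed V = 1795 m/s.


t = x / V
= 3571 / 1795
= 1.9894 s

1.9894


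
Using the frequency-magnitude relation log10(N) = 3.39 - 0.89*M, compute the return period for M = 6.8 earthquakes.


log10(N) = 3.39 - 0.89*6.8 = -2.662
N = 10^-2.662 = 0.002178
T = 1/N = 1/0.002178 = 459.198 years

459.198


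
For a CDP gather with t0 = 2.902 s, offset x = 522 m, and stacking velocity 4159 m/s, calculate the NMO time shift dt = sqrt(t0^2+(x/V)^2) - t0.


x/Vnmo = 522/4159 = 0.125511
(x/Vnmo)^2 = 0.015753
t0^2 = 8.421604
sqrt(8.421604 + 0.015753) = 2.904713
dt = 2.904713 - 2.902 = 0.002713

0.002713


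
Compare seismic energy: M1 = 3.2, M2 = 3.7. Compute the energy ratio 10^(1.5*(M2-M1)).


M2 - M1 = 3.7 - 3.2 = 0.5
1.5 * 0.5 = 0.75
ratio = 10^0.75 = 5.62

5.62


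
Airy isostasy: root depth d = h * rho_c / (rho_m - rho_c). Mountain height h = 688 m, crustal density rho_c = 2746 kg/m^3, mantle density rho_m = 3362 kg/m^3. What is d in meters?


rho_m - rho_c = 3362 - 2746 = 616
d = 688 * 2746 / 616
= 1889248 / 616
= 3066.96 m

3066.96


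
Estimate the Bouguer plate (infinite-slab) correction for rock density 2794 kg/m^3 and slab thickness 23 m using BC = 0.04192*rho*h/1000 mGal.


BC = 0.04192 * rho * h / 1000
= 0.04192 * 2794 * 23 / 1000
= 2.6939 mGal

2.6939


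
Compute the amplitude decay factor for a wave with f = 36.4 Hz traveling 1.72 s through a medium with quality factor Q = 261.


pi*f*t/Q = pi*36.4*1.72/261 = 0.753597
A/A0 = exp(-0.753597) = 0.47067

0.47067


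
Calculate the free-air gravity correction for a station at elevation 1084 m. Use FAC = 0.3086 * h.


FAC = 0.3086 * h
= 0.3086 * 1084
= 334.5224 mGal

334.5224


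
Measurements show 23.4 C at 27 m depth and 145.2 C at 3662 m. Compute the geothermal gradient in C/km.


dT = 145.2 - 23.4 = 121.8 C
dz = 3662 - 27 = 3635 m
gradient = dT/dz * 1000 = 121.8/3635 * 1000 = 33.5076 C/km

33.5076


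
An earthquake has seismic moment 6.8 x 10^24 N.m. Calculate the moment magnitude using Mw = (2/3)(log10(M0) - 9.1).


log10(M0) = log10(6.8 x 10^24) = 24.8325
Mw = 2/3 * (24.8325 - 9.1)
= 2/3 * 15.7325
= 10.49

10.49


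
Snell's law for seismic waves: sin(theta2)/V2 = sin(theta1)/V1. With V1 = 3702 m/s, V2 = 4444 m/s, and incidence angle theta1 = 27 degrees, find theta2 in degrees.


sin(theta1) = sin(27 deg) = 0.45399
sin(theta2) = V2/V1 * sin(theta1) = 4444/3702 * 0.45399 = 0.544985
theta2 = arcsin(0.544985) = 33.0236 degrees

33.0236


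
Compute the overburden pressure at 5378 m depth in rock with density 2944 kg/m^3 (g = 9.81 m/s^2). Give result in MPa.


P = rho * g * z / 1e6
= 2944 * 9.81 * 5378 / 1e6
= 155320081.92 / 1e6
= 155.3201 MPa

155.3201


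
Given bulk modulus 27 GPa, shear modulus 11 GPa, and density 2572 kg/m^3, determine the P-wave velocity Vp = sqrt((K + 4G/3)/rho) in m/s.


First compute the effective modulus:
K + 4G/3 = 27e9 + 4*11e9/3 = 41666666666.67 Pa
Then divide by density:
41666666666.67 / 2572 = 16200103.6807 Pa/(kg/m^3)
Take the square root:
Vp = sqrt(16200103.6807) = 4024.94 m/s

4024.94


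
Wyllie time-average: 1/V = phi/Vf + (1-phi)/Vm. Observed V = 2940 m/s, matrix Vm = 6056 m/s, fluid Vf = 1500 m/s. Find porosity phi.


1/V - 1/Vm = 1/2940 - 1/6056 = 0.00017501
1/Vf - 1/Vm = 1/1500 - 1/6056 = 0.00050154
phi = 0.00017501 / 0.00050154 = 0.3489

0.3489


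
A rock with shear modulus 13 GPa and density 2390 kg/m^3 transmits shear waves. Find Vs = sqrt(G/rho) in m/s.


Convert G to Pa: G = 13e9 Pa
Compute G/rho = 13e9 / 2390 = 5439330.5439
Vs = sqrt(5439330.5439) = 2332.24 m/s

2332.24


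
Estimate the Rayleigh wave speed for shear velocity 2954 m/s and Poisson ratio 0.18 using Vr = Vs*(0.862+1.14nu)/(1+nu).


Numerator factor = 0.862 + 1.14*0.18 = 1.0672
Denominator = 1 + 0.18 = 1.18
Vr = 2954 * 1.0672 / 1.18 = 2671.62 m/s

2671.62


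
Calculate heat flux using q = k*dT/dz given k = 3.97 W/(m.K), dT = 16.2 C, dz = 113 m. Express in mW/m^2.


q = k * dT / dz * 1000
= 3.97 * 16.2 / 113 * 1000
= 0.56915 * 1000
= 569.1504 mW/m^2

569.1504


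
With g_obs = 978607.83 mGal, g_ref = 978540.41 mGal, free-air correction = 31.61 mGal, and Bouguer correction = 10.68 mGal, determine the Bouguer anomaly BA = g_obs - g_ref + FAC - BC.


BA = g_obs - g_ref + FAC - BC
= 978607.83 - 978540.41 + 31.61 - 10.68
= 88.35 mGal

88.35


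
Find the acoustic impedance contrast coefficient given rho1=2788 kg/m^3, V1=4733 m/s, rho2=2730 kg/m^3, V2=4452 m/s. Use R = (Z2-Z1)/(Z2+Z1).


Z1 = 2788 * 4733 = 13195604
Z2 = 2730 * 4452 = 12153960
R = (12153960 - 13195604) / (12153960 + 13195604) = -1041644 / 25349564 = -0.0411

-0.0411


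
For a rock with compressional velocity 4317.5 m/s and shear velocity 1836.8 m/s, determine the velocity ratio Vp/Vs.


Vp/Vs = 4317.5 / 1836.8
= 2.3506

2.3506


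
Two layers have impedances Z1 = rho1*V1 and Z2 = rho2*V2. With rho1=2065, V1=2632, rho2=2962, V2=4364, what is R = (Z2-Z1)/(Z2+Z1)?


Z1 = 2065 * 2632 = 5435080
Z2 = 2962 * 4364 = 12926168
R = (12926168 - 5435080) / (12926168 + 5435080) = 7491088 / 18361248 = 0.408

0.408


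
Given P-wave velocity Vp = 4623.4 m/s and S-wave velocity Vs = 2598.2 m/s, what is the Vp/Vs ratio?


Vp/Vs = 4623.4 / 2598.2
= 1.7795

1.7795


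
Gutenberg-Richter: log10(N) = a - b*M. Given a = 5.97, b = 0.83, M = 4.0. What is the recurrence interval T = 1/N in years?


log10(N) = 5.97 - 0.83*4.0 = 2.65
N = 10^2.65 = 446.683592
T = 1/N = 1/446.683592 = 0.0022 years

0.0022


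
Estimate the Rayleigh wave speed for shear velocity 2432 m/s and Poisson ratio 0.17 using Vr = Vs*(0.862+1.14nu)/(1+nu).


Numerator factor = 0.862 + 1.14*0.17 = 1.0558
Denominator = 1 + 0.17 = 1.17
Vr = 2432 * 1.0558 / 1.17 = 2194.62 m/s

2194.62


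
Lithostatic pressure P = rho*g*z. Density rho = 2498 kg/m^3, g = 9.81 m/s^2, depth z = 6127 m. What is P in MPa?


P = rho * g * z / 1e6
= 2498 * 9.81 * 6127 / 1e6
= 150144463.26 / 1e6
= 150.1445 MPa

150.1445


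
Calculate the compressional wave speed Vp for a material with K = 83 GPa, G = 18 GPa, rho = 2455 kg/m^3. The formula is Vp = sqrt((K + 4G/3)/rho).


First compute the effective modulus:
K + 4G/3 = 83e9 + 4*18e9/3 = 107000000000.0 Pa
Then divide by density:
107000000000.0 / 2455 = 43584521.3849 Pa/(kg/m^3)
Take the square root:
Vp = sqrt(43584521.3849) = 6601.86 m/s

6601.86


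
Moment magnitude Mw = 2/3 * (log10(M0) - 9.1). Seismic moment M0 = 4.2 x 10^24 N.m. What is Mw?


log10(M0) = log10(4.2 x 10^24) = 24.6232
Mw = 2/3 * (24.6232 - 9.1)
= 2/3 * 15.5232
= 10.35

10.35


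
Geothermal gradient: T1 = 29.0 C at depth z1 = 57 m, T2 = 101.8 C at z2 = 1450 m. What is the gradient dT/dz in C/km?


dT = 101.8 - 29.0 = 72.8 C
dz = 1450 - 57 = 1393 m
gradient = dT/dz * 1000 = 72.8/1393 * 1000 = 52.2613 C/km

52.2613


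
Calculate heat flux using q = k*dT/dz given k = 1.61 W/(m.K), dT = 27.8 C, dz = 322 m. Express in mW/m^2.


q = k * dT / dz * 1000
= 1.61 * 27.8 / 322 * 1000
= 0.139 * 1000
= 139.0 mW/m^2

139.0


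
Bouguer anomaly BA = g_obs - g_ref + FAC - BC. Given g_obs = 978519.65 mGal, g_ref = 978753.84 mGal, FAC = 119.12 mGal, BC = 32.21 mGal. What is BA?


BA = g_obs - g_ref + FAC - BC
= 978519.65 - 978753.84 + 119.12 - 32.21
= -147.28 mGal

-147.28


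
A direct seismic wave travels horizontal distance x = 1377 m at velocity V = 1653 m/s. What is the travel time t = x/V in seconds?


t = x / V
= 1377 / 1653
= 0.833 s

0.833


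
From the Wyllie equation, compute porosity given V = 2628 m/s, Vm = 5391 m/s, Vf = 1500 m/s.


1/V - 1/Vm = 1/2628 - 1/5391 = 0.00019502
1/Vf - 1/Vm = 1/1500 - 1/5391 = 0.00048117
phi = 0.00019502 / 0.00048117 = 0.4053

0.4053


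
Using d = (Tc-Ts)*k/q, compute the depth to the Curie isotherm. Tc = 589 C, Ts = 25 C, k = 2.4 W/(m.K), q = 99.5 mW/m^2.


T_Curie - T_surf = 589 - 25 = 564 C
Convert q to W/m^2: 99.5 mW/m^2 = 0.0995 W/m^2
d = 564 * 2.4 / 0.0995 = 13604.02 m

13604.02


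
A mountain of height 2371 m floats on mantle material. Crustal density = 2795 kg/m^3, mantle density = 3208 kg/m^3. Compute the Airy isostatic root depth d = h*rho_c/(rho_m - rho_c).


rho_m - rho_c = 3208 - 2795 = 413
d = 2371 * 2795 / 413
= 6626945 / 413
= 16045.87 m

16045.87


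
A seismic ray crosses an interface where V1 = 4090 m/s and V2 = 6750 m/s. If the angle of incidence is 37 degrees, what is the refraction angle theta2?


sin(theta1) = sin(37 deg) = 0.601815
sin(theta2) = V2/V1 * sin(theta1) = 6750/4090 * 0.601815 = 0.993216
theta2 = arcsin(0.993216) = 83.3221 degrees

83.3221


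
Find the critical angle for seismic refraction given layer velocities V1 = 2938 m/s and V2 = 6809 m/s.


V1/V2 = 2938/6809 = 0.431488
theta_c = arcsin(0.431488) = 25.562 degrees

25.562


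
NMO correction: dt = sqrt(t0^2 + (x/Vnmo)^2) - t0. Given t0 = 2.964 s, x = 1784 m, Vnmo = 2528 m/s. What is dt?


x/Vnmo = 1784/2528 = 0.705696
(x/Vnmo)^2 = 0.498007
t0^2 = 8.785296
sqrt(8.785296 + 0.498007) = 3.046851
dt = 3.046851 - 2.964 = 0.082851

0.082851


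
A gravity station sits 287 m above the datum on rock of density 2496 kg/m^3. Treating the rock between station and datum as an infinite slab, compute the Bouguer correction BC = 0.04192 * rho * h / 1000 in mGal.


BC = 0.04192 * rho * h / 1000
= 0.04192 * 2496 * 287 / 1000
= 30.0295 mGal

30.0295


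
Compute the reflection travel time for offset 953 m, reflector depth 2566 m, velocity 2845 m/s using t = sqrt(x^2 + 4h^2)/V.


x^2 + 4h^2 = 953^2 + 4*2566^2 = 908209 + 26337424 = 27245633
sqrt(27245633) = 5219.735
t = 5219.735 / 2845 = 1.8347 s

1.8347


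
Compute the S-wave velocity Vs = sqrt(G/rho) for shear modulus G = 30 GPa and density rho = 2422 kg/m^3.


Convert G to Pa: G = 30e9 Pa
Compute G/rho = 30e9 / 2422 = 12386457.4732
Vs = sqrt(12386457.4732) = 3519.44 m/s

3519.44


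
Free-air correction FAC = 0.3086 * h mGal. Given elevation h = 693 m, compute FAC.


FAC = 0.3086 * h
= 0.3086 * 693
= 213.8598 mGal

213.8598


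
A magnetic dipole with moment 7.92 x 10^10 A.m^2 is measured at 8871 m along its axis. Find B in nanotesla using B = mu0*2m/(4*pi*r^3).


m = 7.92 x 10^10 = 79200000000 A.m^2
2m = 158400000000 A.m^2
r^3 = 8871^3 = 698100160311
B = (4pi*10^-7) * 158400000000 / (4*pi * 698100160311) * 1e9
= 199051.310531 / 8772585340411.58 * 1e9
= 22.6902 nT

22.6902


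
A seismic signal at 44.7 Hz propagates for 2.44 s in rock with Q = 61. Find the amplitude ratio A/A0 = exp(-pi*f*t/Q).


pi*f*t/Q = pi*44.7*2.44/61 = 5.617168
A/A0 = exp(-5.617168) = 0.003635

0.003635


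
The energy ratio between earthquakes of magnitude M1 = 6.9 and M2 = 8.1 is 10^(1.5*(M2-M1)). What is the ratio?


M2 - M1 = 8.1 - 6.9 = 1.2
1.5 * 1.2 = 1.8
ratio = 10^1.8 = 63.1

63.1


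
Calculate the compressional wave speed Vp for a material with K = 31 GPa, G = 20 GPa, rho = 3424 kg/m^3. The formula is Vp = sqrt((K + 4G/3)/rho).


First compute the effective modulus:
K + 4G/3 = 31e9 + 4*20e9/3 = 57666666666.67 Pa
Then divide by density:
57666666666.67 / 3424 = 16841900.3115 Pa/(kg/m^3)
Take the square root:
Vp = sqrt(16841900.3115) = 4103.89 m/s

4103.89


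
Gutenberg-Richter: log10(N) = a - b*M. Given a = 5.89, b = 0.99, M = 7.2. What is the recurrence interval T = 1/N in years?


log10(N) = 5.89 - 0.99*7.2 = -1.238
N = 10^-1.238 = 0.05781
T = 1/N = 1/0.05781 = 17.2982 years

17.2982


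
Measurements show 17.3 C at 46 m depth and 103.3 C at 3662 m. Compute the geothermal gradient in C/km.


dT = 103.3 - 17.3 = 86.0 C
dz = 3662 - 46 = 3616 m
gradient = dT/dz * 1000 = 86.0/3616 * 1000 = 23.7832 C/km

23.7832


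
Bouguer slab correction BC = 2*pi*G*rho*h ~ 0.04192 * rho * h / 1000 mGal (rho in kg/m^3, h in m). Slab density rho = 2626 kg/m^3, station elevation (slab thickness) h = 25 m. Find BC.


BC = 0.04192 * rho * h / 1000
= 0.04192 * 2626 * 25 / 1000
= 2.752 mGal

2.752


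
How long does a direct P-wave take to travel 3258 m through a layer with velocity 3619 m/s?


t = x / V
= 3258 / 3619
= 0.9002 s

0.9002


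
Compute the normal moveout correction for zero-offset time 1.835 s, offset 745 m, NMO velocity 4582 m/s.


x/Vnmo = 745/4582 = 0.162593
(x/Vnmo)^2 = 0.026436
t0^2 = 3.367225
sqrt(3.367225 + 0.026436) = 1.842189
dt = 1.842189 - 1.835 = 0.007189

0.007189


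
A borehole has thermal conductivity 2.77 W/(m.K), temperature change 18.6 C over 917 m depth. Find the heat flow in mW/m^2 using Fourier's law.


q = k * dT / dz * 1000
= 2.77 * 18.6 / 917 * 1000
= 0.056185 * 1000
= 56.1854 mW/m^2

56.1854


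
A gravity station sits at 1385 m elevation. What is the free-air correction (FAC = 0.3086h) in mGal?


FAC = 0.3086 * h
= 0.3086 * 1385
= 427.411 mGal

427.411


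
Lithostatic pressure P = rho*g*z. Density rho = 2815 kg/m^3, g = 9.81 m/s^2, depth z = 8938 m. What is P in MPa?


P = rho * g * z / 1e6
= 2815 * 9.81 * 8938 / 1e6
= 246824210.7 / 1e6
= 246.8242 MPa

246.8242


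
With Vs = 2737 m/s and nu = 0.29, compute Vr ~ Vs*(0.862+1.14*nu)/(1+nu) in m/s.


Numerator factor = 0.862 + 1.14*0.29 = 1.1926
Denominator = 1 + 0.29 = 1.29
Vr = 2737 * 1.1926 / 1.29 = 2530.35 m/s

2530.35


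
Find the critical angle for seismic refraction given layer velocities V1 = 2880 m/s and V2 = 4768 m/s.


V1/V2 = 2880/4768 = 0.604027
theta_c = arcsin(0.604027) = 37.1588 degrees

37.1588


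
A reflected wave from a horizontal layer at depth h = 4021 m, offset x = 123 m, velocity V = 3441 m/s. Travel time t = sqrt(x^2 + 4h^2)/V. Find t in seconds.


x^2 + 4h^2 = 123^2 + 4*4021^2 = 15129 + 64673764 = 64688893
sqrt(64688893) = 8042.9406
t = 8042.9406 / 3441 = 2.3374 s

2.3374


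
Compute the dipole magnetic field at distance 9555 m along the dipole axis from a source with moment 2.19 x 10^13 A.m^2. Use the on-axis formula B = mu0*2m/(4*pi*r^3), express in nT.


m = 2.19 x 10^13 = 21900000000000 A.m^2
2m = 43800000000000 A.m^2
r^3 = 9555^3 = 872352628875
B = (4pi*10^-7) * 43800000000000 / (4*pi * 872352628875) * 1e9
= 55040703.290893 / 10962306440853.77 * 1e9
= 5020.9054 nT

5020.9054


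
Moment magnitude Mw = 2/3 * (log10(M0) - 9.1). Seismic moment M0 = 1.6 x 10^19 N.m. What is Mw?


log10(M0) = log10(1.6 x 10^19) = 19.2041
Mw = 2/3 * (19.2041 - 9.1)
= 2/3 * 10.1041
= 6.74

6.74


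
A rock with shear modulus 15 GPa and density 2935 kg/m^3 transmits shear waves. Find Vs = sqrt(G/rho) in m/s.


Convert G to Pa: G = 15e9 Pa
Compute G/rho = 15e9 / 2935 = 5110732.5383
Vs = sqrt(5110732.5383) = 2260.69 m/s

2260.69


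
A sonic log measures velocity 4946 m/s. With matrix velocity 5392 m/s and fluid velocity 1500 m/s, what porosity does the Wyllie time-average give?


1/V - 1/Vm = 1/4946 - 1/5392 = 1.672e-05
1/Vf - 1/Vm = 1/1500 - 1/5392 = 0.00048121
phi = 1.672e-05 / 0.00048121 = 0.0348

0.0348


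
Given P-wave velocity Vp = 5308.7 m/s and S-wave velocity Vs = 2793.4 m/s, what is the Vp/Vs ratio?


Vp/Vs = 5308.7 / 2793.4
= 1.9004

1.9004


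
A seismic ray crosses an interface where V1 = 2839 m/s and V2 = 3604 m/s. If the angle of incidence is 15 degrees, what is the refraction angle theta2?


sin(theta1) = sin(15 deg) = 0.258819
sin(theta2) = V2/V1 * sin(theta1) = 3604/2839 * 0.258819 = 0.328561
theta2 = arcsin(0.328561) = 19.1814 degrees

19.1814


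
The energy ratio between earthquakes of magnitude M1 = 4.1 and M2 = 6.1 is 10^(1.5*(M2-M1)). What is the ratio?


M2 - M1 = 6.1 - 4.1 = 2.0
1.5 * 2.0 = 3.0
ratio = 10^3.0 = 1000.0

1000.0
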